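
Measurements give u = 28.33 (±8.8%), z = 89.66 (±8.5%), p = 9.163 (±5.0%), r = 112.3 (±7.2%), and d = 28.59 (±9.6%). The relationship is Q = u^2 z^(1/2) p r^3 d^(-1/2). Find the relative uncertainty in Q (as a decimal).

0.290

For a monomial Q ∝ u^2, z^(1/2), p, r^3, d^(-1/2), fractional errors add in quadrature:
  (2·δu/u)² = (2×0.0880)² = 0.0310;  (½·δz/z)² = (0.5×0.0850)² = 0.00181;  (1·δp/p)² = (1×0.0500)² = 0.00250;  (3·δr/r)² = (3×0.0720)² = 0.0467;  (−½·δd/d)² = (-0.5×0.0960)² = 0.00230
δQ/Q = √(0.0842) = 0.290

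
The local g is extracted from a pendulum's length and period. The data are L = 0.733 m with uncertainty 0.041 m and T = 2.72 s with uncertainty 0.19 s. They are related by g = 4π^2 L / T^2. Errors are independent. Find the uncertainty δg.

Since g is a product/quotient, work with relative uncertainties:
  (1·δL/L)² = (1×0.0559)² = 0.00313;  (-2·δT/T)² = (-2×0.0699)² = 0.0195
δg/g = √(0.0226) = 0.150
g = 3.91 m/s^2, so δg = 0.150 × 3.91 = 0.589 m/s^2.

0.589 m/s^2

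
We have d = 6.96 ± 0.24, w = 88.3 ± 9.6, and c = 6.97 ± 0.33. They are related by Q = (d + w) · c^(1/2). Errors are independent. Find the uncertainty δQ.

26.0

Let u = d + w = 95.3. δu = √(δd² + δw²) = √(0.0576 + 92.2) = 9.60, so δu/u = 0.101.
Q is then a monomial in u, c:
δQ/Q = √((δu/u)² + (½·δc/c)²) = √(0.0102 + 0.000560) = 0.104
Q = 251, so δQ = 0.104 × 251 = 26.0.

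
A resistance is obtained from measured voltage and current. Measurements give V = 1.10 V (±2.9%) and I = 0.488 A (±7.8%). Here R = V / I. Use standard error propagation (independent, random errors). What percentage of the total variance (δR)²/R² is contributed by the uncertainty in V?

12.1%

(δR/R)² = (1·δV/V)² + (-1·δI/I)²
  V term: (1×0.0290)² = 0.000841
  I term: (-1×0.0780)² = 0.00608
Total = 0.00692. Share from V = 0.000841/0.00692 = 0.121.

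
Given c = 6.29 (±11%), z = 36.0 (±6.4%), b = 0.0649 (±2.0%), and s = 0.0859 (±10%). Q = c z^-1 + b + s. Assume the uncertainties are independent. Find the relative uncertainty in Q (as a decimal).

Let p = c·z^-1 = 0.175. δp/p = √((1·δc/c)² + (-1·δz/z)²) = √(0.0121 + 0.00410) = 0.127, so δp = 0.0222.
Q = p + b + s: δQ = √(δp² + δb² + δs²) = √(0.000494 + 1.68e-06 + 7.38e-05) = 0.0239
Q = 0.326, so δQ/Q = 0.0239/0.326 = 0.0733.

0.0733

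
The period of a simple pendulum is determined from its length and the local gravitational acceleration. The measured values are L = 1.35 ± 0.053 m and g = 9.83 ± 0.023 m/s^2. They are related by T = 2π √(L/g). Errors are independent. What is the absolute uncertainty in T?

Since T is a product/quotient, work with relative uncertainties:
  (½·δL/L)² = (0.5×0.0393)² = 0.000385;  (−½·δg/g)² = (-0.5×0.00234)² = 1.37e-06
δT/T = √(0.000387) = 0.0197
T = 2.33 s, so δT = 0.0197 × 2.33 = 0.0458 s.

0.0458 s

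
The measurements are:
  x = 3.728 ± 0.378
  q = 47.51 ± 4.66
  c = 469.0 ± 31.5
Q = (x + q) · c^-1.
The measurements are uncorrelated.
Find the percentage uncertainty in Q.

Let u = x + q = 51.24. δu = √(δx² + δq²) = √(0.143 + 21.7) = 4.68, so δu/u = 0.0912.
Q is then a monomial in u, c:
δQ/Q = √((δu/u)² + (-1·δc/c)²) = √(0.00833 + 0.00451) = 0.113

11.3%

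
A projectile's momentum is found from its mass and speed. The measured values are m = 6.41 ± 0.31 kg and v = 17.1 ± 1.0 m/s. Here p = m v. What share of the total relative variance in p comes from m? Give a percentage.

(δp/p)² = (1·δm/m)² + (1·δv/v)²
  m term: (1×0.0484)² = 0.00234
  v term: (1×0.0585)² = 0.00342
Total = 0.00576. Share from m = 0.00234/0.00576 = 0.406.

40.6%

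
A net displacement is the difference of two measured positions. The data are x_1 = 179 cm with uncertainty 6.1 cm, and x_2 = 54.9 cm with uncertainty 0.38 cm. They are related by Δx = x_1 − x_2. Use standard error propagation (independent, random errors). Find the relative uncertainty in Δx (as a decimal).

Sums and differences: (δΔx)² = Σ (cᵢ δxᵢ)².
  (δx_1)² = 37.2;  (δx_2)² = 0.144
δΔx = √(37.4) = 6.11 cm
Δx = 124 cm, so δΔx/Δx = 6.11/124 = 0.0492.

0.0492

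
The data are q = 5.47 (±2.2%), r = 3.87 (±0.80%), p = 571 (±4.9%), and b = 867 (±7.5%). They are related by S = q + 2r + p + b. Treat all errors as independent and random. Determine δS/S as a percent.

For a sum/difference, combine absolute errors in quadrature:
  (δq)² = 0.0145;  (2·δr)² = 0.00383;  (δp)² = 783;  (δb)² = 4230
δS = √(5010) = 70.8
S = 1450, so δS/S = 70.8/1450 = 0.0488.

4.88%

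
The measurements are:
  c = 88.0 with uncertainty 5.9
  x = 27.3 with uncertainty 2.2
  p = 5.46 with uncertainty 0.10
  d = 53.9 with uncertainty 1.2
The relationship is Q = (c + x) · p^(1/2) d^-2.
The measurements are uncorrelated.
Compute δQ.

Let u = c + x = 115. δu = √(δc² + δx²) = √(34.8 + 4.84) = 6.30, so δu/u = 0.0546.
Q is then a monomial in u, p, d:
δQ/Q = √((δu/u)² + (½·δp/p)² + (-2·δd/d)²) = √(0.00298 + 8.39e-05 + 0.00198) = 0.0711
Q = 0.0927, so δQ = 0.0711 × 0.0927 = 0.00659.

0.00659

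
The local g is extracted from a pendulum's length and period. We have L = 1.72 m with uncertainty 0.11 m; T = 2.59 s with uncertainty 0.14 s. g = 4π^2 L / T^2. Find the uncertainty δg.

g is a product of powers, so relative uncertainties combine in quadrature:
  (1·δL/L)² = (1×0.0640)² = 0.00409;  (-2·δT/T)² = (-2×0.0541)² = 0.0117
δg/g = √(0.0158) = 0.126
g = 10.1 m/s^2, so δg = 0.126 × 10.1 = 1.27 m/s^2.

1.27 m/s^2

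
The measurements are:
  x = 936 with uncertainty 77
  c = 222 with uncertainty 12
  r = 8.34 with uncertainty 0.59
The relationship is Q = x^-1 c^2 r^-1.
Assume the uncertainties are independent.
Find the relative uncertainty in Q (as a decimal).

Each factor contributes (exponent × relative error)² to (δQ/Q)²:
  (-1·δx/x)² = (-1×0.0823)² = 0.00677;  (2·δc/c)² = (2×0.0541)² = 0.0117;  (-1·δr/r)² = (-1×0.0707)² = 0.00500
δQ/Q = √(0.0235) = 0.153

0.153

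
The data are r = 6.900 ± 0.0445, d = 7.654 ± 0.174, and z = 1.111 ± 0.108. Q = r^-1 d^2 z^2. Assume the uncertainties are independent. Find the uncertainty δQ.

Each factor contributes (exponent × relative error)² to (δQ/Q)²:
  (-1·δr/r)² = (-1×0.00645)² = 4.16e-05;  (2·δd/d)² = (2×0.0227)² = 0.00207;  (2·δz/z)² = (2×0.0972)² = 0.0378
δQ/Q = √(0.0399) = 0.200
Q = 10.48, so δQ = 0.200 × 10.48 = 2.09.

2.09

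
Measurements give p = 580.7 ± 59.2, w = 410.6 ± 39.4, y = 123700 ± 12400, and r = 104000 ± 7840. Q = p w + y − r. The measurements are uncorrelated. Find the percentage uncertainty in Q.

Let h = p·w = 238400. δh/h = √((1·δp/p)² + (1·δw/w)²) = √(0.0104 + 0.00921) = 0.140, so δh = 33400.
Q = h + y − r: δQ = √(δh² + δy² + δr²) = √(1.11e+09 + 1.54e+08 + 6.15e+07) = 36500
Q = 258100, so δQ/Q = 36500/258100 = 0.141.

14.1%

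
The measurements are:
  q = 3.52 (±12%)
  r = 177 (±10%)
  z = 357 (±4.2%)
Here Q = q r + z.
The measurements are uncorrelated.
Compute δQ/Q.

Let p = q·r = 623. δp/p = √((1·δq/q)² + (1·δr/r)²) = √(0.0144 + 0.0100) = 0.156, so δp = 97.3.
Q = p + z: δQ = √(δp² + δz²) = √(9470 + 225) = 98.5
Q = 980, so δQ/Q = 98.5/980 = 0.100.

0.100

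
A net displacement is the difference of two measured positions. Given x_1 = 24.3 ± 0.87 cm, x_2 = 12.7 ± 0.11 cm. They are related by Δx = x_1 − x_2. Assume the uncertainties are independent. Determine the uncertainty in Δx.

0.877 cm

Δx is a linear combination, so absolute uncertainties add in quadrature:
  (δx_1)² = 0.757;  (δx_2)² = 0.0121
δΔx = √(0.769) = 0.877 cm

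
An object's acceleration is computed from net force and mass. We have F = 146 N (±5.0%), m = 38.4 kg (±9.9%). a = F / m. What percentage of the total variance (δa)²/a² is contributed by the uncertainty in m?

(δa/a)² = (1·δF/F)² + (-1·δm/m)²
  F term: (1×0.0500)² = 0.00250
  m term: (-1×0.0990)² = 0.00980
Total = 0.0123. Share from m = 0.00980/0.0123 = 0.797.

79.7%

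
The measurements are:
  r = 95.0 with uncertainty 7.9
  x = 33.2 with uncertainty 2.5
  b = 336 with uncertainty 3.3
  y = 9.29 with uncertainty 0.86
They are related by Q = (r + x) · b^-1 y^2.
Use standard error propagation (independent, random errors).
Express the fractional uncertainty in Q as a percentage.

Let u = r + x = 128. δu = √(δr² + δx²) = √(62.4 + 6.25) = 8.29, so δu/u = 0.0646.
Q is then a monomial in u, b, y:
δQ/Q = √((δu/u)² + (-1·δb/b)² + (2·δy/y)²) = √(0.00418 + 9.65e-05 + 0.0343) = 0.196

19.6%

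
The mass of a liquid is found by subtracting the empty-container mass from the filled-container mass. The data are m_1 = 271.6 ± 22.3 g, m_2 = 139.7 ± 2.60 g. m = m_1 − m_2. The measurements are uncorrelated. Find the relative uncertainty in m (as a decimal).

0.170

m is a linear combination, so absolute uncertainties add in quadrature:
  (δm_1)² = 497;  (δm_2)² = 6.76
δm = √(504) = 22.5 g
m = 131.9 g, so δm/m = 22.5/131.9 = 0.170.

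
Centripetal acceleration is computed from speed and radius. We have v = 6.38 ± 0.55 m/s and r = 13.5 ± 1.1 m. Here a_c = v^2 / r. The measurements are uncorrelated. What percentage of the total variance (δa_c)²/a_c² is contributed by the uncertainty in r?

(δa_c/a_c)² = (2·δv/v)² + (-1·δr/r)²
  v term: (2×0.0862)² = 0.0297
  r term: (-1×0.0815)² = 0.00664
Total = 0.0364. Share from r = 0.00664/0.0364 = 0.183.

18.3%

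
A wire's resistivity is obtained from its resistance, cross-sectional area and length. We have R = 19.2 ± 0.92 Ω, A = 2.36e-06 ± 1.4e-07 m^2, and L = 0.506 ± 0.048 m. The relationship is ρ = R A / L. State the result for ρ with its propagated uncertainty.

For a monomial ρ ∝ R, A, L^-1, fractional errors add in quadrature:
  (1·δR/R)² = (1×0.0479)² = 0.00230;  (1·δA/A)² = (1×0.0593)² = 0.00352;  (-1·δL/L)² = (-1×0.0949)² = 0.00900
δρ/ρ = √(0.0148) = 0.122
ρ = 8.95e-05 Ω·m, so δρ = 0.122 × 8.95e-05 = 1.09e-05 Ω·m.

(8.95 ± 1.09) × 10^-5 Ω·m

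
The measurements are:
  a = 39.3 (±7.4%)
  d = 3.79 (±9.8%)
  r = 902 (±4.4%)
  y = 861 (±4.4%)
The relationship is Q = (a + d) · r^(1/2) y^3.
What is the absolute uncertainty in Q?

1.24e+11

Let u = a + d = 43.1. δu = √(δa² + δd²) = √(8.46 + 0.138) = 2.93, so δu/u = 0.0680.
Q is then a monomial in u, r, y:
δQ/Q = √((δu/u)² + (½·δr/r)² + (3·δy/y)²) = √(0.00463 + 0.000484 + 0.0174) = 0.150
Q = 8.26e+11, so δQ = 0.150 × 8.26e+11 = 1.24e+11.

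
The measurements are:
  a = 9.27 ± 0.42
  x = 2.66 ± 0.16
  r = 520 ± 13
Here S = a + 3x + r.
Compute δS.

13.0

Absolute uncertainties add in quadrature for a linear combination:
  (δa)² = 0.176;  (3·δx)² = 0.230;  (δr)² = 169
δS = √(169) = 13.0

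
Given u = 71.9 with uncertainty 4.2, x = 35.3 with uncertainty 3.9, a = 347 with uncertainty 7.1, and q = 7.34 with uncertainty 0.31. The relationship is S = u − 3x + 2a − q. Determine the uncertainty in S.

For a sum/difference, combine absolute errors in quadrature:
  (δu)² = 17.6;  (3·δx)² = 137;  (2·δa)² = 202;  (δq)² = 0.0961
δS = √(356) = 18.9

18.9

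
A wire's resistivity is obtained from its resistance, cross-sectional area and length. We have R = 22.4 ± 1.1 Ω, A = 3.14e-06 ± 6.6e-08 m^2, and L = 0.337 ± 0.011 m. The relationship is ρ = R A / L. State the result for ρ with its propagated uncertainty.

(2.09 ± 0.131) × 10^-4 Ω·m

Relative error in a monomial: (δρ/ρ)² = Σ (nᵢ · δxᵢ/xᵢ)².
  (1·δR/R)² = (1×0.0491)² = 0.00241;  (1·δA/A)² = (1×0.0210)² = 0.000442;  (-1·δL/L)² = (-1×0.0326)² = 0.00107
δρ/ρ = √(0.00392) = 0.0626
ρ = 0.000209 Ω·m, so δρ = 0.0626 × 0.000209 = 1.31e-05 Ω·m.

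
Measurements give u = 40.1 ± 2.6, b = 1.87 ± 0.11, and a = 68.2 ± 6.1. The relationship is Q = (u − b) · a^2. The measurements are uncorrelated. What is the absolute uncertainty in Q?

34000

Let w = u − b = 38.2. δw = √(δu² + δb²) = √(6.76 + 0.0121) = 2.60, so δw/w = 0.0681.
Q is then a monomial in w, a:
δQ/Q = √((δw/w)² + (2·δa/a)²) = √(0.00463 + 0.0320) = 0.191
Q = 1.78e+05, so δQ = 0.191 × 1.78e+05 = 34000.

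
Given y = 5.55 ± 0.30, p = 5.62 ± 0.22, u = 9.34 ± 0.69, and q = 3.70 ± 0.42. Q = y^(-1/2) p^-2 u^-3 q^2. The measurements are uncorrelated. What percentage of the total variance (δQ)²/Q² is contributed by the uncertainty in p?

5.70%

(δQ/Q)² = (−½·δy/y)² + (-2·δp/p)² + (-3·δu/u)² + (2·δq/q)²
  y term: (-0.5×0.0541)² = 0.000730
  p term: (-2×0.0391)² = 0.00613
  u term: (-3×0.0739)² = 0.0491
  q term: (2×0.114)² = 0.0515
Total = 0.108. Share from p = 0.00613/0.108 = 0.0570.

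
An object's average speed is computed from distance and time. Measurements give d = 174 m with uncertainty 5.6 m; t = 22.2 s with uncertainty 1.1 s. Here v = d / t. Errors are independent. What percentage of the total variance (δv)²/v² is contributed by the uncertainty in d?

(δv/v)² = (1·δd/d)² + (-1·δt/t)²
  d term: (1×0.0322)² = 0.00104
  t term: (-1×0.0495)² = 0.00246
Total = 0.00349. Share from d = 0.00104/0.00349 = 0.297.

29.7%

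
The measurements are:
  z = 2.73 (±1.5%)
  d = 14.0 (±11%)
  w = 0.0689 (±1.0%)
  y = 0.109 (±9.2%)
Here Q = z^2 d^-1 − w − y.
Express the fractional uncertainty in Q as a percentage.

Let p = z^2·d^-1 = 0.532. δp/p = √((2·δz/z)² + (-1·δd/d)²) = √(0.000900 + 0.0121) = 0.114, so δp = 0.0607.
Q = p − w − y: δQ = √(δp² + δw² + δy²) = √(0.00368 + 4.75e-07 + 0.000101) = 0.0615
Q = 0.354, so δQ/Q = 0.0615/0.354 = 0.174.

17.4%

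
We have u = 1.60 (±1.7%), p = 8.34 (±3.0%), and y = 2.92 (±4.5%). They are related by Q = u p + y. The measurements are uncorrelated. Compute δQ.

0.479

Let w = u·p = 13.3. δw/w = √((1·δu/u)² + (1·δp/p)²) = √(0.000289 + 0.000900) = 0.0345, so δw = 0.460.
Q = w + y: δQ = √(δw² + δy²) = √(0.212 + 0.0173) = 0.479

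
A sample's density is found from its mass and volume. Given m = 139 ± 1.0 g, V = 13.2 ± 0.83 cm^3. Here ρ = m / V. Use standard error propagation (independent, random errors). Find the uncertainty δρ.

Each factor contributes (exponent × relative error)² to (δρ/ρ)²:
  (1·δm/m)² = (1×0.00719)² = 5.18e-05;  (-1·δV/V)² = (-1×0.0629)² = 0.00395
δρ/ρ = √(0.00401) = 0.0633
ρ = 10.5 g/cm^3, so δρ = 0.0633 × 10.5 = 0.666 g/cm^3.

0.666 g/cm^3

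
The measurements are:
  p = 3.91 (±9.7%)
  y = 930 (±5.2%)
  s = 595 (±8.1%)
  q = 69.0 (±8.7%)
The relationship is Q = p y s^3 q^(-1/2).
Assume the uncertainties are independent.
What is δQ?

Each factor contributes (exponent × relative error)² to (δQ/Q)²:
  (1·δp/p)² = (1×0.0970)² = 0.00941;  (1·δy/y)² = (1×0.0520)² = 0.00270;  (3·δs/s)² = (3×0.0810)² = 0.0590;  (−½·δq/q)² = (-0.5×0.0870)² = 0.00189
δQ/Q = √(0.0731) = 0.270
Q = 9.22e+10, so δQ = 0.270 × 9.22e+10 = 2.49e+10.

2.49e+10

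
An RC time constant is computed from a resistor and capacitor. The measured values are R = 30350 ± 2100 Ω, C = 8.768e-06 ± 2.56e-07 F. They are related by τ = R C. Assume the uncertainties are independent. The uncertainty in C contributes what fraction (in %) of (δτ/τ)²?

15.1%

(δτ/τ)² = (1·δR/R)² + (1·δC/C)²
  R term: (1×0.0692)² = 0.00479
  C term: (1×0.0292)² = 0.000852
Total = 0.00564. Share from C = 0.000852/0.00564 = 0.151.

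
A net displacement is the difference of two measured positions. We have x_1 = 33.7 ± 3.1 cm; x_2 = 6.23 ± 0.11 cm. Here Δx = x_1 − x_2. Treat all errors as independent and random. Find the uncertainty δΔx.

3.10 cm

For a sum/difference, combine absolute errors in quadrature:
  (δx_1)² = 9.61;  (δx_2)² = 0.0121
δΔx = √(9.62) = 3.10 cm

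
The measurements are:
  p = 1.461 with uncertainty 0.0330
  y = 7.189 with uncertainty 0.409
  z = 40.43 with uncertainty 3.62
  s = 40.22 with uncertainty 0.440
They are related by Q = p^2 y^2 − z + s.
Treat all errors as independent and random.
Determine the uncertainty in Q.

14.0

Let w = p^2·y^2 = 110.3. δw/w = √((2·δp/p)² + (2·δy/y)²) = √(0.00204 + 0.0129) = 0.122, so δw = 13.5.
Q = w − z + s: δQ = √(δw² + δz² + δs²) = √(182 + 13.1 + 0.194) = 14.0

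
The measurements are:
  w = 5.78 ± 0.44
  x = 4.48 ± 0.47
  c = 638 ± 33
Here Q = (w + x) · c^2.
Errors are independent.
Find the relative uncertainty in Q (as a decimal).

0.121

Let u = w + x = 10.3. δu = √(δw² + δx²) = √(0.194 + 0.221) = 0.644, so δu/u = 0.0628.
Q is then a monomial in u, c:
δQ/Q = √((δu/u)² + (2·δc/c)²) = √(0.00394 + 0.0107) = 0.121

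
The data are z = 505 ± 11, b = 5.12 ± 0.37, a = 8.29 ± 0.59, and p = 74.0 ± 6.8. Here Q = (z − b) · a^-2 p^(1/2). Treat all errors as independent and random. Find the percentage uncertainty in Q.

Let u = z − b = 500. δu = √(δz² + δb²) = √(121 + 0.137) = 11.0, so δu/u = 0.0220.
Q is then a monomial in u, a, p:
δQ/Q = √((δu/u)² + (-2·δa/a)² + (½·δp/p)²) = √(0.000485 + 0.0203 + 0.00211) = 0.151

15.1%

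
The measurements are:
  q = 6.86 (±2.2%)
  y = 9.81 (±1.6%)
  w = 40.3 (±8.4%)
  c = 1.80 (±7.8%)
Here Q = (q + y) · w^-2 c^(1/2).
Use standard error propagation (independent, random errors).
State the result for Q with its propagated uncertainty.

Let u = q + y = 16.7. δu = √(δq² + δy²) = √(0.0228 + 0.0246) = 0.218, so δu/u = 0.0131.
Q is then a monomial in u, w, c:
δQ/Q = √((δu/u)² + (-2·δw/w)² + (½·δc/c)²) = √(0.000171 + 0.0282 + 0.00152) = 0.173
Q = 0.0138, so δQ = 0.173 × 0.0138 = 0.00238.

0.0138 ± 0.00238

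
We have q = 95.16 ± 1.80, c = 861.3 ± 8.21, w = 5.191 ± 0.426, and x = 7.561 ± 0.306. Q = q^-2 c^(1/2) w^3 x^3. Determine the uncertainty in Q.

54.3

Q is a product of powers, so relative uncertainties combine in quadrature:
  (-2·δq/q)² = (-2×0.0189)² = 0.00143;  (½·δc/c)² = (0.5×0.00953)² = 2.27e-05;  (3·δw/w)² = (3×0.0821)² = 0.0606;  (3·δx/x)² = (3×0.0405)² = 0.0147
δQ/Q = √(0.0768) = 0.277
Q = 196.0, so δQ = 0.277 × 196.0 = 54.3.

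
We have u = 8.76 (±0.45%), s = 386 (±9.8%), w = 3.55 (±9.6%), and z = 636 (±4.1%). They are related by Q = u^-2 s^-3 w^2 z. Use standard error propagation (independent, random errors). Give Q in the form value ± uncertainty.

(1.82 ± 0.642) × 10^-6

Since Q is a product/quotient, work with relative uncertainties:
  (-2·δu/u)² = (-2×0.00450)² = 8.1e-05;  (-3·δs/s)² = (-3×0.0980)² = 0.0864;  (2·δw/w)² = (2×0.0960)² = 0.0369;  (1·δz/z)² = (1×0.0410)² = 0.00168
δQ/Q = √(0.125) = 0.354
Q = 1.82e-06, so δQ = 0.354 × 1.82e-06 = 6.42e-07.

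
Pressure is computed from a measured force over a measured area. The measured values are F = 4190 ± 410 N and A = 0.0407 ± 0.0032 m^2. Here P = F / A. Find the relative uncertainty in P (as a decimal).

Relative error in a monomial: (δP/P)² = Σ (nᵢ · δxᵢ/xᵢ)².
  (1·δF/F)² = (1×0.0979)² = 0.00958;  (-1·δA/A)² = (-1×0.0786)² = 0.00618
δP/P = √(0.0158) = 0.126

0.126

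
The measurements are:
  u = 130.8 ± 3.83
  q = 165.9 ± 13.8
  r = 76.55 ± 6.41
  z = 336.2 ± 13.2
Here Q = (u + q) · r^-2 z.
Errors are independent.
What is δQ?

Let w = u + q = 296.7. δw = √(δu² + δq²) = √(14.7 + 190) = 14.3, so δw/w = 0.0483.
Q is then a monomial in w, r, z:
δQ/Q = √((δw/w)² + (-2·δr/r)² + (1·δz/z)²) = √(0.00233 + 0.0280 + 0.00154) = 0.179
Q = 17.02, so δQ = 0.179 × 17.02 = 3.04.

3.04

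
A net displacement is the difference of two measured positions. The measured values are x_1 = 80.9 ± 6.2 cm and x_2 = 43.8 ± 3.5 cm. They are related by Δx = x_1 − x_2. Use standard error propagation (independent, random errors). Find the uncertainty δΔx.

7.12 cm

Sums and differences: (δΔx)² = Σ (cᵢ δxᵢ)².
  (δx_1)² = 38.4;  (δx_2)² = 12.2
δΔx = √(50.7) = 7.12 cm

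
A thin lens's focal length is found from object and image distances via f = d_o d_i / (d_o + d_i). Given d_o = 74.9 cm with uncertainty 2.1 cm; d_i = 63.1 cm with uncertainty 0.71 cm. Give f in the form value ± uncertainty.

34.2 ± 0.486 cm

∂f/∂d_o = (d_i/(d_o+d_i))² = 0.209;  ∂f/∂d_i = (d_o/(d_o+d_i))² = 0.295
δf = √((∂f/∂d_o · δd_o)² + (∂f/∂d_i · δd_i)²) = √(0.193 + 0.0437) = 0.486 cm
f = 34.2 cm.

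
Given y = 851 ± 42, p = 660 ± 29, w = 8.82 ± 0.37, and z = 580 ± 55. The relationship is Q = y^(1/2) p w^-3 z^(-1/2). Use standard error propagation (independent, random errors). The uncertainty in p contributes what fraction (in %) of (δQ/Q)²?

9.36%

(δQ/Q)² = (½·δy/y)² + (1·δp/p)² + (-3·δw/w)² + (−½·δz/z)²
  y term: (0.5×0.0494)² = 0.000609
  p term: (1×0.0439)² = 0.00193
  w term: (-3×0.0420)² = 0.0158
  z term: (-0.5×0.0948)² = 0.00225
Total = 0.0206. Share from p = 0.00193/0.0206 = 0.0936.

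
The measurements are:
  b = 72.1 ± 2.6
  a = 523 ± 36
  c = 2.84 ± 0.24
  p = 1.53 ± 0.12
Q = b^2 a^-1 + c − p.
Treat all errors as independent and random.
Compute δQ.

Let w = b^2·a^-1 = 9.94. δw/w = √((2·δb/b)² + (-1·δa/a)²) = √(0.00520 + 0.00474) = 0.0997, so δw = 0.991.
Q = w + c − p: δQ = √(δw² + δc² + δp²) = √(0.982 + 0.0576 + 0.0144) = 1.03

1.03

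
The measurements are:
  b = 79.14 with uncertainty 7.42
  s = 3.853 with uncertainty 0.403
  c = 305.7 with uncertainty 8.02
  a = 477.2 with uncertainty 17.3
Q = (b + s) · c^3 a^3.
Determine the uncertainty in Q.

Let u = b + s = 82.99. δu = √(δb² + δs²) = √(55.1 + 0.162) = 7.43, so δu/u = 0.0895.
Q is then a monomial in u, c, a:
δQ/Q = √((δu/u)² + (3·δc/c)² + (3·δa/a)²) = √(0.00802 + 0.00619 + 0.0118) = 0.161
Q = 2.576e+17, so δQ = 0.161 × 2.576e+17 = 4.16e+16.

4.16e+16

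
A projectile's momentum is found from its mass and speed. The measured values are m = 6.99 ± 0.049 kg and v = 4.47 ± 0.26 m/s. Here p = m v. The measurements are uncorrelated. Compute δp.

p is a product of powers, so relative uncertainties combine in quadrature:
  (1·δm/m)² = (1×0.00701)² = 4.91e-05;  (1·δv/v)² = (1×0.0582)² = 0.00338
δp/p = √(0.00343) = 0.0586
p = 31.2 kg·m/s, so δp = 0.0586 × 31.2 = 1.83 kg·m/s.

1.83 kg·m/s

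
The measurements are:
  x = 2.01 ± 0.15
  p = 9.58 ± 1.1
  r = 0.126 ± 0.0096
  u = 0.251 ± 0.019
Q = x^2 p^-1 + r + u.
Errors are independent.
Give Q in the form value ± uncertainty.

0.799 ± 0.0822

Let w = x^2·p^-1 = 0.422. δw/w = √((2·δx/x)² + (-1·δp/p)²) = √(0.0223 + 0.0132) = 0.188, so δw = 0.0794.
Q = w + r + u: δQ = √(δw² + δr² + δu²) = √(0.00631 + 9.22e-05 + 0.000361) = 0.0822
Q = 0.799.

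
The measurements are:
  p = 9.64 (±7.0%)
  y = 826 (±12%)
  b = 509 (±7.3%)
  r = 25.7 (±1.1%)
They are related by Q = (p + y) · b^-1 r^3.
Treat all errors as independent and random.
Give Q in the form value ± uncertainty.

Let u = p + y = 836. δu = √(δp² + δy²) = √(0.455 + 9820) = 99.1, so δu/u = 0.119.
Q is then a monomial in u, b, r:
δQ/Q = √((δu/u)² + (-1·δb/b)² + (3·δr/r)²) = √(0.0141 + 0.00533 + 0.00109) = 0.143
Q = 27900, so δQ = 0.143 × 27900 = 3990.

27900 ± 3990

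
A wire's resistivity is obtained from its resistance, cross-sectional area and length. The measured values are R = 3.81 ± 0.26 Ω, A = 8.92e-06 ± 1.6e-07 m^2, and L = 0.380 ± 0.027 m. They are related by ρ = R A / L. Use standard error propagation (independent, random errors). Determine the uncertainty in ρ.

ρ is a product of powers, so relative uncertainties combine in quadrature:
  (1·δR/R)² = (1×0.0682)² = 0.00466;  (1·δA/A)² = (1×0.0179)² = 0.000322;  (-1·δL/L)² = (-1×0.0711)² = 0.00505
δρ/ρ = √(0.0100) = 0.100
ρ = 8.94e-05 Ω·m, so δρ = 0.100 × 8.94e-05 = 8.96e-06 Ω·m.

8.96e-06 Ω·m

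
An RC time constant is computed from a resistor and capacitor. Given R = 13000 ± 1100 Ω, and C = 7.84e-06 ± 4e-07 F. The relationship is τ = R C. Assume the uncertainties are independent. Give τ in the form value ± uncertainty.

τ is a product of powers, so relative uncertainties combine in quadrature:
  (1·δR/R)² = (1×0.0846)² = 0.00716;  (1·δC/C)² = (1×0.0510)² = 0.00260
δτ/τ = √(0.00976) = 0.0988
τ = 0.102 s, so δτ = 0.0988 × 0.102 = 0.0101 s.

0.102 ± 0.0101 s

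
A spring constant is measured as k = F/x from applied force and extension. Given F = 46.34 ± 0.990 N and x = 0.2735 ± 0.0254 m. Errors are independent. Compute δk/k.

0.0953

Each factor contributes (exponent × relative error)² to (δk/k)²:
  (1·δF/F)² = (1×0.0214)² = 0.000456;  (-1·δx/x)² = (-1×0.0929)² = 0.00862
δk/k = √(0.00908) = 0.0953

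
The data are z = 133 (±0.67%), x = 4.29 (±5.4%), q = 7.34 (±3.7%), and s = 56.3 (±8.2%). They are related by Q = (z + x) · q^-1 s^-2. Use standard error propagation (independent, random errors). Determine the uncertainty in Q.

Let u = z + x = 137. δu = √(δz² + δx²) = √(0.794 + 0.0537) = 0.921, so δu/u = 0.00671.
Q is then a monomial in u, q, s:
δQ/Q = √((δu/u)² + (-1·δq/q)² + (-2·δs/s)²) = √(4.5e-05 + 0.00137 + 0.0269) = 0.168
Q = 0.00590, so δQ = 0.168 × 0.00590 = 0.000993.

0.000993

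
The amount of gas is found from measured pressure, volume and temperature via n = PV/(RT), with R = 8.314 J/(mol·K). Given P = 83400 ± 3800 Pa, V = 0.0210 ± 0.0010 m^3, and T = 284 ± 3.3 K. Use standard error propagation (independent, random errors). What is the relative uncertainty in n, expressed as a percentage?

6.69%

Each factor contributes (exponent × relative error)² to (δn/n)²:
  (1·δP/P)² = (1×0.0456)² = 0.00208;  (1·δV/V)² = (1×0.0476)² = 0.00227;  (-1·δT/T)² = (-1×0.0116)² = 0.000135
δn/n = √(0.00448) = 0.0669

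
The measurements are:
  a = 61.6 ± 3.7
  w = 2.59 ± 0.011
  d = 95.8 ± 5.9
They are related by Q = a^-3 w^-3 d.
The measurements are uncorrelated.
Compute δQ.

4.5e-06

For a monomial Q ∝ a^-3, w^-3, d, fractional errors add in quadrature:
  (-3·δa/a)² = (-3×0.0601)² = 0.0325;  (-3·δw/w)² = (-3×0.00425)² = 0.000162;  (1·δd/d)² = (1×0.0616)² = 0.00379
δQ/Q = √(0.0364) = 0.191
Q = 2.36e-05, so δQ = 0.191 × 2.36e-05 = 4.5e-06.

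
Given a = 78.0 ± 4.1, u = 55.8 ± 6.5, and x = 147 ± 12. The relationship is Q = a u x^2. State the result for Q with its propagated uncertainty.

(9.41 ± 1.95) × 10^7

Since Q is a product/quotient, work with relative uncertainties:
  (1·δa/a)² = (1×0.0526)² = 0.00276;  (1·δu/u)² = (1×0.116)² = 0.0136;  (2·δx/x)² = (2×0.0816)² = 0.0267
δQ/Q = √(0.0430) = 0.207
Q = 9.41e+07, so δQ = 0.207 × 9.41e+07 = 1.95e+07.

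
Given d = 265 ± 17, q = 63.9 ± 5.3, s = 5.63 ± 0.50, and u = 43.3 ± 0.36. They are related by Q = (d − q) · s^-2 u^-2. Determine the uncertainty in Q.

0.000674

Let w = d − q = 201. δw = √(δd² + δq²) = √(289 + 28.1) = 17.8, so δw/w = 0.0885.
Q is then a monomial in w, s, u:
δQ/Q = √((δw/w)² + (-2·δs/s)² + (-2·δu/u)²) = √(0.00784 + 0.0315 + 0.000276) = 0.199
Q = 0.00338, so δQ = 0.199 × 0.00338 = 0.000674.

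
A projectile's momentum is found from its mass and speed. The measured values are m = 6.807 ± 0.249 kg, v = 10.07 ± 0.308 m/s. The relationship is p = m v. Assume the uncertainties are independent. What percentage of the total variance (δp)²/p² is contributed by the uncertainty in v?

41.1%

(δp/p)² = (1·δm/m)² + (1·δv/v)²
  m term: (1×0.0366)² = 0.00134
  v term: (1×0.0306)² = 0.000935
Total = 0.00227. Share from v = 0.000935/0.00227 = 0.411.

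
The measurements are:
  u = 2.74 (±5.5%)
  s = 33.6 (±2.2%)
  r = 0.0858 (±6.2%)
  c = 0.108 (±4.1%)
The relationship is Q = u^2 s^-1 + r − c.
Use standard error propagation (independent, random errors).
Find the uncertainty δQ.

Let p = u^2·s^-1 = 0.223. δp/p = √((2·δu/u)² + (-1·δs/s)²) = √(0.0121 + 0.000484) = 0.112, so δp = 0.0251.
Q = p + r − c: δQ = √(δp² + δr² + δc²) = √(0.000628 + 2.83e-05 + 1.96e-05) = 0.0260

0.0260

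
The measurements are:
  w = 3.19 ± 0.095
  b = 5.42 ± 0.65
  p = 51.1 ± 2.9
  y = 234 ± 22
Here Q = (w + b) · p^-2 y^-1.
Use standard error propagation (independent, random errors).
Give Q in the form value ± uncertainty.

(1.41 ± 0.234) × 10^-5

Let u = w + b = 8.61. δu = √(δw² + δb²) = √(0.00903 + 0.423) = 0.657, so δu/u = 0.0763.
Q is then a monomial in u, p, y:
δQ/Q = √((δu/u)² + (-2·δp/p)² + (-1·δy/y)²) = √(0.00582 + 0.0129 + 0.00884) = 0.166
Q = 1.41e-05, so δQ = 0.166 × 1.41e-05 = 2.34e-06.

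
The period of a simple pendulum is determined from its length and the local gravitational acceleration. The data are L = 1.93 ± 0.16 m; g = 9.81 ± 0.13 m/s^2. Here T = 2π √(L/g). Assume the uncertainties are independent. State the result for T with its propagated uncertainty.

2.79 ± 0.117 s

Products/powers → add relative errors in quadrature, weighted by exponent:
  (½·δL/L)² = (0.5×0.0829)² = 0.00172;  (−½·δg/g)² = (-0.5×0.0133)² = 4.39e-05
δT/T = √(0.00176) = 0.0420
T = 2.79 s, so δT = 0.0420 × 2.79 = 0.117 s.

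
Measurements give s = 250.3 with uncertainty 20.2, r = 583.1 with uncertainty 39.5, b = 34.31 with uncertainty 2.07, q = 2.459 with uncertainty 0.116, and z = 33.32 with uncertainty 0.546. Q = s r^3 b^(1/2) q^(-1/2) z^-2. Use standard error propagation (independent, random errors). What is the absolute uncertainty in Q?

3.75e+07

Products/powers → add relative errors in quadrature, weighted by exponent:
  (1·δs/s)² = (1×0.0807)² = 0.00651;  (3·δr/r)² = (3×0.0677)² = 0.0413;  (½·δb/b)² = (0.5×0.0603)² = 0.000910;  (−½·δq/q)² = (-0.5×0.0472)² = 0.000556;  (-2·δz/z)² = (-2×0.0164)² = 0.00107
δQ/Q = √(0.0504) = 0.224
Q = 1.67e+08, so δQ = 0.224 × 1.67e+08 = 3.75e+07.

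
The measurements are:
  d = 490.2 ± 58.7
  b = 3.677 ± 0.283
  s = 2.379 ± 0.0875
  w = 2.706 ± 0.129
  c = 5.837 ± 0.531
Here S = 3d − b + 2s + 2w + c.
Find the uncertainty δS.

176

Each term contributes (cᵢ δxᵢ)² to (δS)²:
  (3·δd)² = 31000;  (δb)² = 0.0801;  (2·δs)² = 0.0306;  (2·δw)² = 0.0666;  (δc)² = 0.282
δS = √(31000) = 176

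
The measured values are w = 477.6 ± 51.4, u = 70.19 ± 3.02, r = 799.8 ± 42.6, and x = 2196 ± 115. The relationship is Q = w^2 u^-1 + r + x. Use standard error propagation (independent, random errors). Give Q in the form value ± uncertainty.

Let p = w^2·u^-1 = 3250. δp/p = √((2·δw/w)² + (-1·δu/u)²) = √(0.0463 + 0.00185) = 0.220, so δp = 713.
Q = p + r + x: δQ = √(δp² + δr² + δx²) = √(5.09e+05 + 1810 + 13200) = 724
Q = 6246.

6246 ± 724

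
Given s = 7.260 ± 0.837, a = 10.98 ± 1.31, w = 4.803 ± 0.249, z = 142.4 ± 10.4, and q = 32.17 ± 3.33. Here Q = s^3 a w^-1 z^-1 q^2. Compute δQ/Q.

Products/powers → add relative errors in quadrature, weighted by exponent:
  (3·δs/s)² = (3×0.115)² = 0.120;  (1·δa/a)² = (1×0.119)² = 0.0142;  (-1·δw/w)² = (-1×0.0518)² = 0.00269;  (-1·δz/z)² = (-1×0.0730)² = 0.00533;  (2·δq/q)² = (2×0.104)² = 0.0429
δQ/Q = √(0.185) = 0.430

0.430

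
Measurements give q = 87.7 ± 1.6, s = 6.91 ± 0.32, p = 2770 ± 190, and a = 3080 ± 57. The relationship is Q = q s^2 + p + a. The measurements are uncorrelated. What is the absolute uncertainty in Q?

Let w = q·s^2 = 4190. δw/w = √((1·δq/q)² + (2·δs/s)²) = √(0.000333 + 0.00858) = 0.0944, so δw = 395.
Q = w + p + a: δQ = √(δw² + δp² + δa²) = √(1.56e+05 + 36100 + 3250) = 442

442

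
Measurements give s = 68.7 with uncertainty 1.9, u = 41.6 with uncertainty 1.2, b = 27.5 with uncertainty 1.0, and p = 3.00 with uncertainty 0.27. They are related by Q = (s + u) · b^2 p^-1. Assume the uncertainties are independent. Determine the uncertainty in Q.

Let w = s + u = 110. δw = √(δs² + δu²) = √(3.61 + 1.44) = 2.25, so δw/w = 0.0204.
Q is then a monomial in w, b, p:
δQ/Q = √((δw/w)² + (2·δb/b)² + (-1·δp/p)²) = √(0.000415 + 0.00529 + 0.00810) = 0.117
Q = 27800, so δQ = 0.117 × 27800 = 3270.

3270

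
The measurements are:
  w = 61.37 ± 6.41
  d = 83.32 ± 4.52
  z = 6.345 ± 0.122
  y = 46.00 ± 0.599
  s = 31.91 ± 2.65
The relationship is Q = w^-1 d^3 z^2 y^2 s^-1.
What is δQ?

Relative error in a monomial: (δQ/Q)² = Σ (nᵢ · δxᵢ/xᵢ)².
  (-1·δw/w)² = (-1×0.104)² = 0.0109;  (3·δd/d)² = (3×0.0542)² = 0.0265;  (2·δz/z)² = (2×0.0192)² = 0.00148;  (2·δy/y)² = (2×0.0130)² = 0.000678;  (-1·δs/s)² = (-1×0.0830)² = 0.00690
δQ/Q = √(0.0464) = 0.216
Q = 2.516e+07, so δQ = 0.216 × 2.516e+07 = 5.42e+06.

5.42e+06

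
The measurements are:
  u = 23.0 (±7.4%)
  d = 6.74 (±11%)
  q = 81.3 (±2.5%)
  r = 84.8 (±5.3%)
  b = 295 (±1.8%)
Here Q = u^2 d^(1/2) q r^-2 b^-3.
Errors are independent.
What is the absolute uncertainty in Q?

Since Q is a product/quotient, work with relative uncertainties:
  (2·δu/u)² = (2×0.0740)² = 0.0219;  (½·δd/d)² = (0.5×0.110)² = 0.00302;  (1·δq/q)² = (1×0.0250)² = 0.000625;  (-2·δr/r)² = (-2×0.0530)² = 0.0112;  (-3·δb/b)² = (-3×0.0180)² = 0.00292
δQ/Q = √(0.0397) = 0.199
Q = 6.05e-07, so δQ = 0.199 × 6.05e-07 = 1.21e-07.

1.21e-07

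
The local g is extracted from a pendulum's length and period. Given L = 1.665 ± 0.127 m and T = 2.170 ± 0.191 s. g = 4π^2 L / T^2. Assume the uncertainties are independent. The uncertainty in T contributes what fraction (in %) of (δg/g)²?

84.2%

(δg/g)² = (1·δL/L)² + (-2·δT/T)²
  L term: (1×0.0763)² = 0.00582
  T term: (-2×0.0880)² = 0.0310
Total = 0.0368. Share from T = 0.0310/0.0368 = 0.842.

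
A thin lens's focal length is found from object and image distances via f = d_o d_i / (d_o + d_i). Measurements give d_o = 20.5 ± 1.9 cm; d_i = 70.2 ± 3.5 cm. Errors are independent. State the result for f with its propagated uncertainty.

15.9 ± 1.15 cm

∂f/∂d_o = (d_i/(d_o+d_i))² = 0.599;  ∂f/∂d_i = (d_o/(d_o+d_i))² = 0.0511
δf = √((∂f/∂d_o · δd_o)² + (∂f/∂d_i · δd_i)²) = √(1.30 + 0.0320) = 1.15 cm
f = 15.9 cm.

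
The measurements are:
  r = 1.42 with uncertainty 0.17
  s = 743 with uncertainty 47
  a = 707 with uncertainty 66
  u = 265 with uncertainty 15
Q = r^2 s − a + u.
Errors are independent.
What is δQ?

377

Let p = r^2·s = 1500. δp/p = √((2·δr/r)² + (1·δs/s)²) = √(0.0573 + 0.00400) = 0.248, so δp = 371.
Q = p − a + u: δQ = √(δp² + δa² + δu²) = √(1.38e+05 + 4360 + 225) = 377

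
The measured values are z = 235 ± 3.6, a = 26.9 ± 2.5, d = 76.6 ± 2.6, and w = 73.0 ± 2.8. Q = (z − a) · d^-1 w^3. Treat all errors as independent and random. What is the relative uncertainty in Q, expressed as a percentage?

12.2%

Let u = z − a = 208. δu = √(δz² + δa²) = √(13.0 + 6.25) = 4.38, so δu/u = 0.0211.
Q is then a monomial in u, d, w:
δQ/Q = √((δu/u)² + (-1·δd/d)² + (3·δw/w)²) = √(0.000444 + 0.00115 + 0.0132) = 0.122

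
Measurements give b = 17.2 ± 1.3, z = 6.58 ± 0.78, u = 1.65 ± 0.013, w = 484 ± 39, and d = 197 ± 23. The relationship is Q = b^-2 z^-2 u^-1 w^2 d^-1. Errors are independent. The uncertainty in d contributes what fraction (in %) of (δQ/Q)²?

11.5%

(δQ/Q)² = (-2·δb/b)² + (-2·δz/z)² + (-1·δu/u)² + (2·δw/w)² + (-1·δd/d)²
  b term: (-2×0.0756)² = 0.0229
  z term: (-2×0.119)² = 0.0562
  u term: (-1×0.00788)² = 6.21e-05
  w term: (2×0.0806)² = 0.0260
  d term: (-1×0.117)² = 0.0136
Total = 0.119. Share from d = 0.0136/0.119 = 0.115.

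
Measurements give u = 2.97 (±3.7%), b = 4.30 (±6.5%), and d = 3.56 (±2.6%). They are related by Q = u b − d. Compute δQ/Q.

Let p = u·b = 12.8. δp/p = √((1·δu/u)² + (1·δb/b)²) = √(0.00137 + 0.00423) = 0.0748, so δp = 0.955.
Q = p − d: δQ = √(δp² + δd²) = √(0.912 + 0.00857) = 0.960
Q = 9.21, so δQ/Q = 0.960/9.21 = 0.104.

0.104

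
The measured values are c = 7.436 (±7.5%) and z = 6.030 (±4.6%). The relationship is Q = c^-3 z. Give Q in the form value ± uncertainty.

Q is a product of powers, so relative uncertainties combine in quadrature:
  (-3·δc/c)² = (-3×0.0750)² = 0.0506;  (1·δz/z)² = (1×0.0460)² = 0.00212
δQ/Q = √(0.0527) = 0.230
Q = 0.01467, so δQ = 0.230 × 0.01467 = 0.00337.

0.01467 ± 0.00337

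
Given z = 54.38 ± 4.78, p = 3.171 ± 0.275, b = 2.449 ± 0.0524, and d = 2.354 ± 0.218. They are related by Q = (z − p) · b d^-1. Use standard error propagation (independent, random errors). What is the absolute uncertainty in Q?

Let u = z − p = 51.21. δu = √(δz² + δp²) = √(22.8 + 0.0756) = 4.79, so δu/u = 0.0935.
Q is then a monomial in u, b, d:
δQ/Q = √((δu/u)² + (1·δb/b)² + (-1·δd/d)²) = √(0.00874 + 0.000458 + 0.00858) = 0.133
Q = 53.28, so δQ = 0.133 × 53.28 = 7.10.

7.10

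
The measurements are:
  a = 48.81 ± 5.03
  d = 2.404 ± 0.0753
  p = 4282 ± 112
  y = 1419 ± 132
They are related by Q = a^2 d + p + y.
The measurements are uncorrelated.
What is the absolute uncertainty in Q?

1210

Let w = a^2·d = 5727. δw/w = √((2·δa/a)² + (1·δd/d)²) = √(0.0425 + 0.000981) = 0.208, so δw = 1190.
Q = w + p + y: δQ = √(δw² + δp² + δy²) = √(1.43e+06 + 12500 + 17400) = 1210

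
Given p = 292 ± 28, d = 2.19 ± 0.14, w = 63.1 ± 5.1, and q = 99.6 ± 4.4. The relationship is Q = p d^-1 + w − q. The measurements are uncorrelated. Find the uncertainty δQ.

16.8

Let h = p·d^-1 = 133. δh/h = √((1·δp/p)² + (-1·δd/d)²) = √(0.00919 + 0.00409) = 0.115, so δh = 15.4.
Q = h + w − q: δQ = √(δh² + δw² + δq²) = √(236 + 26.0 + 19.4) = 16.8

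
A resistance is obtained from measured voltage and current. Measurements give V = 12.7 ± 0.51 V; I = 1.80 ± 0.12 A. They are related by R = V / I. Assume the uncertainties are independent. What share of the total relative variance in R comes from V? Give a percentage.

(δR/R)² = (1·δV/V)² + (-1·δI/I)²
  V term: (1×0.0402)² = 0.00161
  I term: (-1×0.0667)² = 0.00444
Total = 0.00606. Share from V = 0.00161/0.00606 = 0.266.

26.6%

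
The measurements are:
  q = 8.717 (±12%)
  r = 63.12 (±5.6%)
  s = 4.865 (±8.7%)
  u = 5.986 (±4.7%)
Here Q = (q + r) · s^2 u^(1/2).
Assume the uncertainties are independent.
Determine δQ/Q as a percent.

18.3%

Let w = q + r = 71.84. δw = √(δq² + δr²) = √(1.09 + 12.5) = 3.69, so δw/w = 0.0513.
Q is then a monomial in w, s, u:
δQ/Q = √((δw/w)² + (2·δs/s)² + (½·δu/u)²) = √(0.00263 + 0.0303 + 0.000552) = 0.183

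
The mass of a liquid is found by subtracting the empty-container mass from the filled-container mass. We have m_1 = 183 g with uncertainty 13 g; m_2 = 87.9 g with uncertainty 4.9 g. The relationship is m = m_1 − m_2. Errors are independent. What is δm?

13.9 g

For a sum/difference, combine absolute errors in quadrature:
  (δm_1)² = 169;  (δm_2)² = 24.0
δm = √(193) = 13.9 g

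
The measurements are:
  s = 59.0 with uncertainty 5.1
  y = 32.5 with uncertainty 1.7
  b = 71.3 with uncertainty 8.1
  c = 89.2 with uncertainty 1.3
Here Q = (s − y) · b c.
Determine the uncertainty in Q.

39300

Let u = s − y = 26.5. δu = √(δs² + δy²) = √(26.0 + 2.89) = 5.38, so δu/u = 0.203.
Q is then a monomial in u, b, c:
δQ/Q = √((δu/u)² + (1·δb/b)² + (1·δc/c)²) = √(0.0412 + 0.0129 + 0.000212) = 0.233
Q = 1.69e+05, so δQ = 0.233 × 1.69e+05 = 39300.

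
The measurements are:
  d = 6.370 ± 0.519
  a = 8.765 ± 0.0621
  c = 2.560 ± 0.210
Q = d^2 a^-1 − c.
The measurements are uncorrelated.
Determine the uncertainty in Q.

Let p = d^2·a^-1 = 4.629. δp/p = √((2·δd/d)² + (-1·δa/a)²) = √(0.0266 + 5.02e-05) = 0.163, so δp = 0.755.
Q = p − c: δQ = √(δp² + δc²) = √(0.570 + 0.0441) = 0.784

0.784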